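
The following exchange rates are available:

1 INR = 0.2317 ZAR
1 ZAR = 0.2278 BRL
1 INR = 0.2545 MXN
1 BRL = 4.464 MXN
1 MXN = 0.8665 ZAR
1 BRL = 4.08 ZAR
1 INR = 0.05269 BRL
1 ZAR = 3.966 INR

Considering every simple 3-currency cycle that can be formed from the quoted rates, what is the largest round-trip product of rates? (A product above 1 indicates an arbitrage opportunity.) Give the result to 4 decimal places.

0.8811

BRL→MXN→ZAR→BRL: 4.464 × 0.8665 × 0.2278 = 0.88114
MXN→ZAR→INR→MXN: 0.8665 × 3.966 × 0.2545 = 0.87460
BRL→ZAR→INR→BRL: 4.08 × 3.966 × 0.05269 = 0.85259
Maximum is BRL→MXN→ZAR→BRL at 0.8811; no arbitrage — every cycle loses value.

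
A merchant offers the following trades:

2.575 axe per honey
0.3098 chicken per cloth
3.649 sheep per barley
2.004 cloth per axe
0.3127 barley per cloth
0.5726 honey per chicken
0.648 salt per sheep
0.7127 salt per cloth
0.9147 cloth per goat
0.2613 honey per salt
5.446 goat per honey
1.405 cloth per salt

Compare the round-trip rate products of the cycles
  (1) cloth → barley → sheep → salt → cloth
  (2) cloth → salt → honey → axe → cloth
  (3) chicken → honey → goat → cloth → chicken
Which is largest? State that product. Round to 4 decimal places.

1.0389

(1) 0.3127 × 3.649 × 0.648 × 1.405 = 1.03885
(2) 0.7127 × 0.2613 × 2.575 × 2.004 = 0.96099
(3) 0.5726 × 5.446 × 0.9147 × 0.3098 = 0.88367
Highest is cycle (1) at 1.0389 (>1, arbitrage).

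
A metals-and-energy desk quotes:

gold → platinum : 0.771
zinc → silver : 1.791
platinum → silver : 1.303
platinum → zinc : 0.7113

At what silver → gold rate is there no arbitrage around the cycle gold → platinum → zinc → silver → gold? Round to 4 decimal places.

Known legs of the cycle: 0.771 × 0.7113 × 1.791 = 0.9822064293
For no arbitrage the full-cycle product must be 1, so the missing rate is 1 / 0.9822064293 ≈ 1.018116.

1.0181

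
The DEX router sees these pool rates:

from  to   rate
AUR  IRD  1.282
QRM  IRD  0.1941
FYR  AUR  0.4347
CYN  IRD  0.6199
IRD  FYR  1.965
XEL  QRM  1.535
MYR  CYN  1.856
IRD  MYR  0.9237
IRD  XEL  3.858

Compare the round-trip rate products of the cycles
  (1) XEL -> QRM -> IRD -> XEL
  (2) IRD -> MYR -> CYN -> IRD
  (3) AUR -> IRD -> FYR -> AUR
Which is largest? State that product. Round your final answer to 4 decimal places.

1.1495

(1) 1.535 × 0.1941 × 3.858 = 1.14947
(2) 0.9237 × 1.856 × 0.6199 = 1.06275
(3) 1.282 × 1.965 × 0.4347 = 1.09507
Highest is cycle (1) at 1.1495 (>1, arbitrage).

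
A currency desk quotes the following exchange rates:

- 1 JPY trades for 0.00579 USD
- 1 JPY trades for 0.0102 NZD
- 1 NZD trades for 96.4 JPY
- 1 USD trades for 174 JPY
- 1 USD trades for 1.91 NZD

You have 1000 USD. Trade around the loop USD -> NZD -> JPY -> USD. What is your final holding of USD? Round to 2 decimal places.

1066.08

1000 USD × 1.91 = 1910 NZD
1910 NZD × 96.4 = 184124 JPY
184124 JPY × 0.00579 = 1066.07796 USD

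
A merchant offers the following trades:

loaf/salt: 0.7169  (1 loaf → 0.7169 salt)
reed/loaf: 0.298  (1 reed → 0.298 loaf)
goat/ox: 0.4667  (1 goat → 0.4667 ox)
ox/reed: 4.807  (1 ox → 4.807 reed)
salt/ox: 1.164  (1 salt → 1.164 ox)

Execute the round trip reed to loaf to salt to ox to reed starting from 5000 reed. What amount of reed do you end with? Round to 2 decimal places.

5000 reed × 0.298 = 1490 loaf
1490 loaf × 0.7169 = 1068.181 salt
1068.181 salt × 1.164 = 1243.362684 ox
1243.362684 ox × 4.807 = 5976.844421988 reed

5976.84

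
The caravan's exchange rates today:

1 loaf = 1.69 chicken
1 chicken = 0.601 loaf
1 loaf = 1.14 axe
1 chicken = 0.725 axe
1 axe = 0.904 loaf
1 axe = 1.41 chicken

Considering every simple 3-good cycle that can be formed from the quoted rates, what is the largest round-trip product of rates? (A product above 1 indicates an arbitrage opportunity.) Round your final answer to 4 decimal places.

1.1076

axe→loaf→chicken→axe: 0.904 × 1.69 × 0.725 = 1.10763
axe→chicken→loaf→axe: 1.41 × 0.601 × 1.14 = 0.96605
Maximum is axe→loaf→chicken→axe at 1.1076; arbitrage exists.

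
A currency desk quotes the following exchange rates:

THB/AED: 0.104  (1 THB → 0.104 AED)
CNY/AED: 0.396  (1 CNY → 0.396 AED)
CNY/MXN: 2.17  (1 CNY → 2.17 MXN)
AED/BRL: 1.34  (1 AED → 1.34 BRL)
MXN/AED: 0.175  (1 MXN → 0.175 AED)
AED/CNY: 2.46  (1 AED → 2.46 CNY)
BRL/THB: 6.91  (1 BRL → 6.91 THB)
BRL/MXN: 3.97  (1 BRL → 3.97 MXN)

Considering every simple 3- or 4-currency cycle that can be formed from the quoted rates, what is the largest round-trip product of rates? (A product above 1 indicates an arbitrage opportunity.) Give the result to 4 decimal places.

0.9630

THB→AED→BRL→THB: 0.104 × 1.34 × 6.91 = 0.96298
AED→CNY→MXN→AED: 2.46 × 2.17 × 0.175 = 0.93419
AED→BRL→MXN→AED: 1.34 × 3.97 × 0.175 = 0.93097
Maximum is THB→AED→BRL→THB at 0.9630; no arbitrage — every cycle loses value.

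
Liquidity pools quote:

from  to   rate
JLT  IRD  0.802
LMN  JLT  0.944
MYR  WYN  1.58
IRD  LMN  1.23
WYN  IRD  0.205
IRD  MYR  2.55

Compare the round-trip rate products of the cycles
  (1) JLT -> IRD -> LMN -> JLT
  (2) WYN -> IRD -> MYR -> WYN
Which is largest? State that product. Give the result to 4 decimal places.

(1) 0.802 × 1.23 × 0.944 = 0.93122
(2) 0.205 × 2.55 × 1.58 = 0.82595
Highest is cycle (1) at 0.9312 (≤1, no arbitrage).

0.9312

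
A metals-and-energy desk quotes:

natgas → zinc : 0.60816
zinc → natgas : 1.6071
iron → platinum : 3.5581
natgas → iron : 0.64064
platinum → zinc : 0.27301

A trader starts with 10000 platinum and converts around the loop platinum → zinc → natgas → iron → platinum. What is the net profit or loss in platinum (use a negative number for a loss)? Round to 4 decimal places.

1.2356

10000 platinum × 0.27301 = 2730.1 zinc
2730.1 zinc × 1.6071 = 4387.54371 natgas
4387.54371 natgas × 0.64064 = 2810.8360023744 iron
2810.8360023744 iron × 3.5581 = 10001.23558004835264 platinum
Net change: 10001.23558004835264 − 10000 = 1.23558004835264 platinum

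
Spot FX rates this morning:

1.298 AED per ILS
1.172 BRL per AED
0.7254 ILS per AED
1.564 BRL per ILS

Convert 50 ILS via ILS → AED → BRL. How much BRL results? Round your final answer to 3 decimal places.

50 ILS × 1.298 = 64.9 AED
64.9 AED × 1.172 = 76.0628 BRL

76.063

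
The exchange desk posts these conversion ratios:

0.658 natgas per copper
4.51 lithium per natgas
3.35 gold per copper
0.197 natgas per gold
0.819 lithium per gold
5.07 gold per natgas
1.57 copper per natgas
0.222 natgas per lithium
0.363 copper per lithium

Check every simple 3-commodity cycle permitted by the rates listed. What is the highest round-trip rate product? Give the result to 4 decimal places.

1.0772

copper→natgas→lithium→copper: 0.658 × 4.51 × 0.363 = 1.07723
copper→gold→natgas→copper: 3.35 × 0.197 × 1.57 = 1.03612
copper→gold→lithium→copper: 3.35 × 0.819 × 0.363 = 0.99594
natgas→gold→lithium→natgas: 5.07 × 0.819 × 0.222 = 0.92182
Maximum is copper→natgas→lithium→copper at 1.0772; arbitrage exists.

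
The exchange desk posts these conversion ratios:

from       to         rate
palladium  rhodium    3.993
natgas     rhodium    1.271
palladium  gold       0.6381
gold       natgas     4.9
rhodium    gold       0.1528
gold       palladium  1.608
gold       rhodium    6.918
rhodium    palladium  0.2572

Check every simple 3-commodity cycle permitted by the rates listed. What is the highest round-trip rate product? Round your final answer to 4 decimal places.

1.1354

gold→rhodium→palladium→gold: 6.918 × 0.2572 × 0.6381 = 1.13538
gold→palladium→rhodium→gold: 1.608 × 3.993 × 0.1528 = 0.98109
gold→natgas→rhodium→gold: 4.9 × 1.271 × 0.1528 = 0.95162
Maximum is gold→rhodium→palladium→gold at 1.1354; arbitrage exists.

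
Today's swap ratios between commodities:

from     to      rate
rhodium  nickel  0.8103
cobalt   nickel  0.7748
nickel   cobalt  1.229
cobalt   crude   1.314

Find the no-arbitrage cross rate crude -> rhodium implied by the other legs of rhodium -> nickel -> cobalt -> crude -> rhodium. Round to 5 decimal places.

0.76420

Known legs of the cycle: 0.8103 × 1.229 × 1.314 = 1.3085583318
For no arbitrage the full-cycle product must be 1, so the missing rate is 1 / 1.3085583318 ≈ 0.7641998.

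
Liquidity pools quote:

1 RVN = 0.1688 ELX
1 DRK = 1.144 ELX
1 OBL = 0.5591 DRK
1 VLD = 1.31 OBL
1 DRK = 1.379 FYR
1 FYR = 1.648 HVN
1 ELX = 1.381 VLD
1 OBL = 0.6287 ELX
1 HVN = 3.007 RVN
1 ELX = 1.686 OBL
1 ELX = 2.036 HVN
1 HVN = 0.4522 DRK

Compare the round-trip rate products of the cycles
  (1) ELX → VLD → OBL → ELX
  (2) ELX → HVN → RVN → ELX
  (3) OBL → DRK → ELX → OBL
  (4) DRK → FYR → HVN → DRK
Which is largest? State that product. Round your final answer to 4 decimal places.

1.1374

(1) 1.381 × 1.31 × 0.6287 = 1.13739
(2) 2.036 × 3.007 × 0.1688 = 1.03344
(3) 0.5591 × 1.144 × 1.686 = 1.07838
(4) 1.379 × 1.648 × 0.4522 = 1.02767
Highest is cycle (1) at 1.1374 (>1, arbitrage).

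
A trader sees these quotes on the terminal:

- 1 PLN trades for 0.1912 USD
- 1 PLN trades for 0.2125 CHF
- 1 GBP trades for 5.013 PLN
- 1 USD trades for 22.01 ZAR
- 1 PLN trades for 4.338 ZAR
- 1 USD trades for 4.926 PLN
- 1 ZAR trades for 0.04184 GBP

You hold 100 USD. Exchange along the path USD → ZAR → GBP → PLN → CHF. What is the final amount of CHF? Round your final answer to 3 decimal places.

100 USD × 22.01 = 2201 ZAR
2201 ZAR × 0.04184 = 92.08984 GBP
92.08984 GBP × 5.013 = 461.64636792 PLN
461.64636792 PLN × 0.2125 = 98.099853183 CHF

98.100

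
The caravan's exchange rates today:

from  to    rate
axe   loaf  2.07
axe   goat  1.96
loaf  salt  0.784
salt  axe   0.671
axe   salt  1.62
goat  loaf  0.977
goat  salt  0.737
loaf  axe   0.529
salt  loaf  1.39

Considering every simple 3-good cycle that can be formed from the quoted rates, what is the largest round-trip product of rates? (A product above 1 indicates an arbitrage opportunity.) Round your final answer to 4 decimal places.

salt→loaf→axe→salt: 1.39 × 0.529 × 1.62 = 1.19120
salt→axe→loaf→salt: 0.671 × 2.07 × 0.784 = 1.08895
loaf→axe→goat→loaf: 0.529 × 1.96 × 0.977 = 1.01299
salt→axe→goat→salt: 0.671 × 1.96 × 0.737 = 0.96927
Maximum is salt→loaf→axe→salt at 1.1912; arbitrage exists.

1.1912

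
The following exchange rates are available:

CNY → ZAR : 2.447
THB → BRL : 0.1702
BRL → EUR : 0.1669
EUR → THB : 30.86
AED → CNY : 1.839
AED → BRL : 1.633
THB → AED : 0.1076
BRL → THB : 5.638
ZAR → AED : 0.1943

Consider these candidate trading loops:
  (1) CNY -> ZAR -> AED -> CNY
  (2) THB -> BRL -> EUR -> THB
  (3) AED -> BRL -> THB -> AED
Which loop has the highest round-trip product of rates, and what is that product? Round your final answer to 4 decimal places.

0.9907

(1) 2.447 × 0.1943 × 1.839 = 0.87436
(2) 0.1702 × 0.1669 × 30.86 = 0.87662
(3) 1.633 × 5.638 × 0.1076 = 0.99066
Highest is cycle (3) at 0.9907 (≤1, no arbitrage).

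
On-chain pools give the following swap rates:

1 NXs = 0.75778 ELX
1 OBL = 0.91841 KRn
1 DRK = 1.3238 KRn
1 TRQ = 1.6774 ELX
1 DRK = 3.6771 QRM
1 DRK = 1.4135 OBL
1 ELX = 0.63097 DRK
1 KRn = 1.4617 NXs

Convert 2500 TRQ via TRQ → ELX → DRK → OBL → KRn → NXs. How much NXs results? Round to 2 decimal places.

5020.84

2500 TRQ × 1.6774 = 4193.5 ELX
4193.5 ELX × 0.63097 = 2645.972695 DRK
2645.972695 DRK × 1.4135 = 3740.0824043825 OBL
3740.0824043825 OBL × 0.91841 = 3434.929081008931825 KRn
3434.929081008931825 KRn × 1.4617 = 5020.8358377107556486025 NXs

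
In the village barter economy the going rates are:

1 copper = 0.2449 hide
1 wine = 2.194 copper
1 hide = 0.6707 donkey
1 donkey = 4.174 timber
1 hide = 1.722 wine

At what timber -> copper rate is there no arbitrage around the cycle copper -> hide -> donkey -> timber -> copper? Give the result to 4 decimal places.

Known legs of the cycle: 0.2449 × 0.6707 × 4.174 = 0.68559799082
For no arbitrage the full-cycle product must be 1, so the missing rate is 1 / 0.68559799082 ≈ 1.458581.

1.4586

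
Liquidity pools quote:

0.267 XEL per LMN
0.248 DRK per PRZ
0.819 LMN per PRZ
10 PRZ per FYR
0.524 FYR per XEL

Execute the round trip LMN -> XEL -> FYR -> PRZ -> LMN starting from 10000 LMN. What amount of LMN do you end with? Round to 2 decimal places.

11458.47

10000 LMN × 0.267 = 2670 XEL
2670 XEL × 0.524 = 1399.08 FYR
1399.08 FYR × 10 = 13990.8 PRZ
13990.8 PRZ × 0.819 = 11458.4652 LMN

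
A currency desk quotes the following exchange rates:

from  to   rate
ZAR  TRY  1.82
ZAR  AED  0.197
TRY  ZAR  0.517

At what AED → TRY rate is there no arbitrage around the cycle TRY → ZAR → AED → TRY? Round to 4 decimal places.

Known legs of the cycle: 0.517 × 0.197 = 0.101849
For no arbitrage the full-cycle product must be 1, so the missing rate is 1 / 0.101849 ≈ 9.818457.

9.8185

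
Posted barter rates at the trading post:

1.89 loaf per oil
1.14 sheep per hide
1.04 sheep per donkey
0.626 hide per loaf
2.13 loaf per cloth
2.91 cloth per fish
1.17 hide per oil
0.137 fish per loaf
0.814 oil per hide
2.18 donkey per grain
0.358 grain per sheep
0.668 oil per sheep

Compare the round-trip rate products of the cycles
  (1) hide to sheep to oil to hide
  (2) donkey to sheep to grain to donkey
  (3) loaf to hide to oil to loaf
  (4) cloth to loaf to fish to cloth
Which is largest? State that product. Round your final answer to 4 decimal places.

(1) 1.14 × 0.668 × 1.17 = 0.89098
(2) 1.04 × 0.358 × 2.18 = 0.81166
(3) 0.626 × 0.814 × 1.89 = 0.96308
(4) 2.13 × 0.137 × 2.91 = 0.84917
Highest is cycle (3) at 0.9631 (≤1, no arbitrage).

0.9631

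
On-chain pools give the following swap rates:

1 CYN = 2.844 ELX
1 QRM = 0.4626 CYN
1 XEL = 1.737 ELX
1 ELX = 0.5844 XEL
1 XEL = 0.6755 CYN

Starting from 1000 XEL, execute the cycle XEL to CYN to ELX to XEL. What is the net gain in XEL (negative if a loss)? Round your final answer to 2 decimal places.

122.70

1000 XEL × 0.6755 = 675.5 CYN
675.5 CYN × 2.844 = 1921.122 ELX
1921.122 ELX × 0.5844 = 1122.7036968 XEL
Net change: 1122.7036968 − 1000 = 122.7036968 XEL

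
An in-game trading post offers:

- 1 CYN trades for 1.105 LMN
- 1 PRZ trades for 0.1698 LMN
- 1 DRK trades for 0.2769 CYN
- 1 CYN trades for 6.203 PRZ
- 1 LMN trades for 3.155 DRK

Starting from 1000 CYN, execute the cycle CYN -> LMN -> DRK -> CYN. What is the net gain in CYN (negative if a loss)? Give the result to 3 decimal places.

1000 CYN × 1.105 = 1105 LMN
1105 LMN × 3.155 = 3486.275 DRK
3486.275 DRK × 0.2769 = 965.3495475 CYN
Net change: 965.3495475 − 1000 = -34.6504525 CYN

-34.650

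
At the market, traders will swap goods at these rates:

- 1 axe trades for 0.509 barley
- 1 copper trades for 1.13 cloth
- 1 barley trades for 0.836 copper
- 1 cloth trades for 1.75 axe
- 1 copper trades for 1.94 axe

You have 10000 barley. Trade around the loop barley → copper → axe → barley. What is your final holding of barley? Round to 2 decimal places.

10000 barley × 0.836 = 8360 copper
8360 copper × 1.94 = 16218.4 axe
16218.4 axe × 0.509 = 8255.1656 barley

8255.17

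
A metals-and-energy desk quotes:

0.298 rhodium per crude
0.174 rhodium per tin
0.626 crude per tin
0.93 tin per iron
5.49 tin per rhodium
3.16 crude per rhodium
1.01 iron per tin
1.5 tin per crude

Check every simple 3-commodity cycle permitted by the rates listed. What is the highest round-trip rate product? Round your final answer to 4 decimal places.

crude→rhodium→tin→crude: 0.298 × 5.49 × 0.626 = 1.02415
crude→tin→rhodium→crude: 1.5 × 0.174 × 3.16 = 0.82476
Maximum is crude→rhodium→tin→crude at 1.0241; arbitrage exists.

1.0241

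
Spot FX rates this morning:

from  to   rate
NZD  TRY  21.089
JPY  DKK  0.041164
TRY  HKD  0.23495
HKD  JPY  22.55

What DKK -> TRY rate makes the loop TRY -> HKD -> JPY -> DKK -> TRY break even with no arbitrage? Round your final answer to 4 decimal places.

4.5852

Known legs of the cycle: 0.23495 × 22.55 × 0.041164 = 0.21809191459
For no arbitrage the full-cycle product must be 1, so the missing rate is 1 / 0.21809191459 ≈ 4.585223.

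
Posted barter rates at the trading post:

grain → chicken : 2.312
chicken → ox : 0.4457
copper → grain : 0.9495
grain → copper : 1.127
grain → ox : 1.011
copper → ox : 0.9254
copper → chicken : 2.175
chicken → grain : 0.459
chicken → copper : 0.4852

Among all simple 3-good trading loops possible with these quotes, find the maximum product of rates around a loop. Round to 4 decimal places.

copper→chicken→grain→copper: 2.175 × 0.459 × 1.127 = 1.12511
copper→grain→chicken→copper: 0.9495 × 2.312 × 0.4852 = 1.06513
Maximum is copper→chicken→grain→copper at 1.1251; arbitrage exists.

1.1251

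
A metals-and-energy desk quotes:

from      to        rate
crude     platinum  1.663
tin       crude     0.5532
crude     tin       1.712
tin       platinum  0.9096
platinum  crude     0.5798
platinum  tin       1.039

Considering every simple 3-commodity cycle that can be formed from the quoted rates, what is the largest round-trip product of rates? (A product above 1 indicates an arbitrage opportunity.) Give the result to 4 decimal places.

tin→crude→platinum→tin: 0.5532 × 1.663 × 1.039 = 0.95585
tin→platinum→crude→tin: 0.9096 × 0.5798 × 1.712 = 0.90288
Maximum is tin→crude→platinum→tin at 0.9559; no arbitrage — every cycle loses value.

0.9559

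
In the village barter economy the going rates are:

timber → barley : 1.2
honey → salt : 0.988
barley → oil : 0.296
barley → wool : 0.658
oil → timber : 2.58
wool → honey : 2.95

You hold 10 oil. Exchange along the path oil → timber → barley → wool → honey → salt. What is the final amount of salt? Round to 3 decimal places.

10 oil × 2.58 = 25.8 timber
25.8 timber × 1.2 = 30.96 barley
30.96 barley × 0.658 = 20.37168 wool
20.37168 wool × 2.95 = 60.096456 honey
60.096456 honey × 0.988 = 59.375298528 salt

59.375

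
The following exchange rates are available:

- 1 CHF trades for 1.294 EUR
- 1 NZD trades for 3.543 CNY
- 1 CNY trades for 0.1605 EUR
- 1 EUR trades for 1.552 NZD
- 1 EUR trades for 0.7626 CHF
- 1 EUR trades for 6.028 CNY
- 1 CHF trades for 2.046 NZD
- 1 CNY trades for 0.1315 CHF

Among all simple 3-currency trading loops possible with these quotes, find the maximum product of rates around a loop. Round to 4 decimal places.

1.0257

CHF→EUR→CNY→CHF: 1.294 × 6.028 × 0.1315 = 1.02573
CHF→NZD→CNY→CHF: 2.046 × 3.543 × 0.1315 = 0.95324
NZD→CNY→EUR→NZD: 3.543 × 0.1605 × 1.552 = 0.88255
Maximum is CHF→EUR→CNY→CHF at 1.0257; arbitrage exists.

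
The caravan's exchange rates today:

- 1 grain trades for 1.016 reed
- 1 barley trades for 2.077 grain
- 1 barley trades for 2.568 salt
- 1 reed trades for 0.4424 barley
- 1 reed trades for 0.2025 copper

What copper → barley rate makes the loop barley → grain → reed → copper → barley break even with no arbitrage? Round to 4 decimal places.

Known legs of the cycle: 2.077 × 1.016 × 0.2025 = 0.42732198
For no arbitrage the full-cycle product must be 1, so the missing rate is 1 / 0.42732198 ≈ 2.340156.

2.3402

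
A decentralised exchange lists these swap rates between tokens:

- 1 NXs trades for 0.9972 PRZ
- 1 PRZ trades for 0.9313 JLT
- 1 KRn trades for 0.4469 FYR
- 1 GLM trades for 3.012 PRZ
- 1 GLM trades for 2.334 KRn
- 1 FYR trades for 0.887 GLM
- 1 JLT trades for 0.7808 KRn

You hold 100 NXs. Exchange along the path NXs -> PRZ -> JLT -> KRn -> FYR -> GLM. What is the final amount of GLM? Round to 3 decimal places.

100 NXs × 0.9972 = 99.72 PRZ
99.72 PRZ × 0.9313 = 92.869236 JLT
92.869236 JLT × 0.7808 = 72.5122994688 KRn
72.5122994688 KRn × 0.4469 = 32.40574663260672 FYR
32.40574663260672 FYR × 0.887 = 28.74389726312216064 GLM

28.744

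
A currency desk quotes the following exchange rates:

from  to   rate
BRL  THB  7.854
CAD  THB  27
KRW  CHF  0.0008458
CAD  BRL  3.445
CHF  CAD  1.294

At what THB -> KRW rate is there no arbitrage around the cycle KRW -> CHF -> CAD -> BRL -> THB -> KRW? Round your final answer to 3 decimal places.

33.769

Known legs of the cycle: 0.0008458 × 1.294 × 3.445 × 7.854 = 0.029612977750356
For no arbitrage the full-cycle product must be 1, so the missing rate is 1 / 0.029612977750356 ≈ 33.76898.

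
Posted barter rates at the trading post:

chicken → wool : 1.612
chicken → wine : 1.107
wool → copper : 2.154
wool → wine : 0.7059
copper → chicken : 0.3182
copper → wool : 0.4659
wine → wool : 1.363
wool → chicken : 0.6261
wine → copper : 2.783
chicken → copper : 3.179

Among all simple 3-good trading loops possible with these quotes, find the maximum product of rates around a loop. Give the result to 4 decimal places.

copper→chicken→wool→copper: 0.3182 × 1.612 × 2.154 = 1.10487
wine→copper→chicken→wine: 2.783 × 0.3182 × 1.107 = 0.98030
wine→wool→chicken→wine: 1.363 × 0.6261 × 1.107 = 0.94469
copper→wool→chicken→copper: 0.4659 × 0.6261 × 3.179 = 0.92731
wine→copper→wool→wine: 2.783 × 0.4659 × 0.7059 = 0.91527
Maximum is copper→chicken→wool→copper at 1.1049; arbitrage exists.

1.1049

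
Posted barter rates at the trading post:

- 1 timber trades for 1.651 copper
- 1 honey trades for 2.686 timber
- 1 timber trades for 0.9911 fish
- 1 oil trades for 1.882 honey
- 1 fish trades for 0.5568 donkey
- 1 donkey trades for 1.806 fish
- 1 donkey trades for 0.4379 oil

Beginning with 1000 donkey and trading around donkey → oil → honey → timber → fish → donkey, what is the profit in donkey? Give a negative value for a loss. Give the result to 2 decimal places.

221.57

1000 donkey × 0.4379 = 437.9 oil
437.9 oil × 1.882 = 824.1278 honey
824.1278 honey × 2.686 = 2213.6072708 timber
2213.6072708 timber × 0.9911 = 2193.90616608988 fish
2193.90616608988 fish × 0.5568 = 1221.566953278845184 donkey
Net change: 1221.566953278845184 − 1000 = 221.566953278845184 donkey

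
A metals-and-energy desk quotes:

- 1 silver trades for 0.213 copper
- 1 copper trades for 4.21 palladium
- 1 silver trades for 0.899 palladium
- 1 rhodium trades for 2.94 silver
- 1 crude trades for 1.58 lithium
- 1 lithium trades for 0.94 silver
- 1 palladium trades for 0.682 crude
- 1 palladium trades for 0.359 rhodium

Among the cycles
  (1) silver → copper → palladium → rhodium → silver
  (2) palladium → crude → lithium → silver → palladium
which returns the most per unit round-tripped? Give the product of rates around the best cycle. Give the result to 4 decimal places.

0.9465

(1) 0.213 × 4.21 × 0.359 × 2.94 = 0.94646
(2) 0.682 × 1.58 × 0.94 × 0.899 = 0.91060
Highest is cycle (1) at 0.9465 (≤1, no arbitrage).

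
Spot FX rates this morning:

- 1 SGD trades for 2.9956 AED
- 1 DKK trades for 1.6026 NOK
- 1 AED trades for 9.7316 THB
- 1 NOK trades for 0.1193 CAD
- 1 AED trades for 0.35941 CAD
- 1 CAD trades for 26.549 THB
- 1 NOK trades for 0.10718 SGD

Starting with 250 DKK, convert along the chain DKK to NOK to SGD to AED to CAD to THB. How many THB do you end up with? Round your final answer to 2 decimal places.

1227.44

250 DKK × 1.6026 = 400.65 NOK
400.65 NOK × 0.10718 = 42.941667 SGD
42.941667 SGD × 2.9956 = 128.6360576652 AED
128.6360576652 AED × 0.35941 = 46.233085485449532 CAD
46.233085485449532 CAD × 26.549 = 1227.442186553199625068 THB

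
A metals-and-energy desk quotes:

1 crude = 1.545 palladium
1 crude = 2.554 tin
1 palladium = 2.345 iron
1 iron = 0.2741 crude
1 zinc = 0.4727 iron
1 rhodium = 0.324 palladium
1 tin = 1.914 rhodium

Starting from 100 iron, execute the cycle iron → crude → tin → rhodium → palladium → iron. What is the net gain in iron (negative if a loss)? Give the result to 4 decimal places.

100 iron × 0.2741 = 27.41 crude
27.41 crude × 2.554 = 70.00514 tin
70.00514 tin × 1.914 = 133.98983796 rhodium
133.98983796 rhodium × 0.324 = 43.41270749904 palladium
43.41270749904 palladium × 2.345 = 101.8027990852488 iron
Net change: 101.8027990852488 − 100 = 1.8027990852488 iron

1.8028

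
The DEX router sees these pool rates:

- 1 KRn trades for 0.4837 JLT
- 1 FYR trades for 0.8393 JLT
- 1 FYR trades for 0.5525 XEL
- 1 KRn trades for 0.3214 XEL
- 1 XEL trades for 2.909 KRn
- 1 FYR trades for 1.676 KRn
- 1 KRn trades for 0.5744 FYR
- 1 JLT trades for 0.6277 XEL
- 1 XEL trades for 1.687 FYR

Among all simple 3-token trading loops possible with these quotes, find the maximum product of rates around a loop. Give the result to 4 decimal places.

0.9232

XEL→KRn→FYR→XEL: 2.909 × 0.5744 × 0.5525 = 0.92319
XEL→FYR→KRn→XEL: 1.687 × 1.676 × 0.3214 = 0.90873
XEL→FYR→JLT→XEL: 1.687 × 0.8393 × 0.6277 = 0.88876
XEL→KRn→JLT→XEL: 2.909 × 0.4837 × 0.6277 = 0.88323
Maximum is XEL→KRn→FYR→XEL at 0.9232; no arbitrage — every cycle loses value.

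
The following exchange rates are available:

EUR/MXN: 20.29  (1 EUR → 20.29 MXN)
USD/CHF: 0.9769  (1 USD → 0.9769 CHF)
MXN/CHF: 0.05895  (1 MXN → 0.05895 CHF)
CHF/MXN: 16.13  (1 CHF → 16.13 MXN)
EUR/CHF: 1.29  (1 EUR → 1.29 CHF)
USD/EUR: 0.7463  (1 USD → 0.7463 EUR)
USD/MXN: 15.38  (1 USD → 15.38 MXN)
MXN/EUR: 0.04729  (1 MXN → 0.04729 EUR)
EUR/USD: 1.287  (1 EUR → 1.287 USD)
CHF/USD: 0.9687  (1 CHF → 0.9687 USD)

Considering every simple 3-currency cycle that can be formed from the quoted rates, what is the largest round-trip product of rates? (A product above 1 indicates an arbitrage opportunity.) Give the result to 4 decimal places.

0.9840

MXN→EUR→CHF→MXN: 0.04729 × 1.29 × 16.13 = 0.98400
MXN→EUR→USD→MXN: 0.04729 × 1.287 × 15.38 = 0.93606
CHF→USD→EUR→CHF: 0.9687 × 0.7463 × 1.29 = 0.93259
MXN→CHF→USD→MXN: 0.05895 × 0.9687 × 15.38 = 0.87827
Maximum is MXN→EUR→CHF→MXN at 0.9840; no arbitrage — every cycle loses value.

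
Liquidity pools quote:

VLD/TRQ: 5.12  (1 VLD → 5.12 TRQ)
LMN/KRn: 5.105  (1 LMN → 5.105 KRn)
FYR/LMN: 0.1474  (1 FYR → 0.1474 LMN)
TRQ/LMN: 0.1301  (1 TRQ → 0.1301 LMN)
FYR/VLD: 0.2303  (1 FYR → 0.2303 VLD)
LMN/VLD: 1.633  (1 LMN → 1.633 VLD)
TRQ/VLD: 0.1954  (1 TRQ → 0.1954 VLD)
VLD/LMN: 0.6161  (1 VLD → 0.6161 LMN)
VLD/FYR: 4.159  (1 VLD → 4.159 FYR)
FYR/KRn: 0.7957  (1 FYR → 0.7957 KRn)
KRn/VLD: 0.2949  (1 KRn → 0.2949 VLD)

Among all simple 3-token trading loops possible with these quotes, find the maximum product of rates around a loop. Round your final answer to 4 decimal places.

LMN→VLD→TRQ→LMN: 1.633 × 5.12 × 0.1301 = 1.08776
FYR→LMN→VLD→FYR: 0.1474 × 1.633 × 4.159 = 1.00109
FYR→KRn→VLD→FYR: 0.7957 × 0.2949 × 4.159 = 0.97592
KRn→VLD→LMN→KRn: 0.2949 × 0.6161 × 5.105 = 0.92752
Maximum is LMN→VLD→TRQ→LMN at 1.0878; arbitrage exists.

1.0878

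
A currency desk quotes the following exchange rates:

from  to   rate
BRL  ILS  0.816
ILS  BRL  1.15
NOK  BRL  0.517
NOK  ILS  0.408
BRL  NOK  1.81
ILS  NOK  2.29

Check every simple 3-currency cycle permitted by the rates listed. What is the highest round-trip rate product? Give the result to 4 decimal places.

0.9661

ILS→NOK→BRL→ILS: 2.29 × 0.517 × 0.816 = 0.96609
ILS→BRL→NOK→ILS: 1.15 × 1.81 × 0.408 = 0.84925
Maximum is ILS→NOK→BRL→ILS at 0.9661; no arbitrage — every cycle loses value.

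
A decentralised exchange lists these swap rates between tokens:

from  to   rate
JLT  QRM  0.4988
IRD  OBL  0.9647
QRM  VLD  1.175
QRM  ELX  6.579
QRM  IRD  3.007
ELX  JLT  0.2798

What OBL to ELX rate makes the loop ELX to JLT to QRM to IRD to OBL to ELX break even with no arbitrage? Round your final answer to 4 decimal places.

Known legs of the cycle: 0.2798 × 0.4988 × 3.007 × 0.9647 = 0.404855330340296
For no arbitrage the full-cycle product must be 1, so the missing rate is 1 / 0.404855330340296 ≈ 2.470018.

2.4700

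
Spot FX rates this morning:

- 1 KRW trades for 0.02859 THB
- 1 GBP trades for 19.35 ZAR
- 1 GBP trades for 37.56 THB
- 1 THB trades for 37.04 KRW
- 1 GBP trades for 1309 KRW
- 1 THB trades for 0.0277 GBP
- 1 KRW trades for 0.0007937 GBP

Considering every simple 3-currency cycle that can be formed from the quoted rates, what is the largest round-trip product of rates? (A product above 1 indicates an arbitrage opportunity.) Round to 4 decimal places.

THB→KRW→GBP→THB: 37.04 × 0.0007937 × 37.56 = 1.10421
THB→GBP→KRW→THB: 0.0277 × 1309 × 0.02859 = 1.03665
Maximum is THB→KRW→GBP→THB at 1.1042; arbitrage exists.

1.1042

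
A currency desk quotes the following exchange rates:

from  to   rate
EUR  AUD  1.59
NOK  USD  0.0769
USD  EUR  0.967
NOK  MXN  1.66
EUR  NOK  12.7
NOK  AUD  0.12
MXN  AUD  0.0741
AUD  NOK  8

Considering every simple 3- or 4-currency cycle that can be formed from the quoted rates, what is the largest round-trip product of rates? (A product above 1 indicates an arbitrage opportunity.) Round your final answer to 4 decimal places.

0.9840

AUD→NOK→MXN→AUD: 8 × 1.66 × 0.0741 = 0.98405
AUD→NOK→USD→EUR→AUD: 8 × 0.0769 × 0.967 × 1.59 = 0.94589
USD→EUR→NOK→USD: 0.967 × 12.7 × 0.0769 = 0.94440
Maximum is AUD→NOK→MXN→AUD at 0.9840; no arbitrage — every cycle loses value.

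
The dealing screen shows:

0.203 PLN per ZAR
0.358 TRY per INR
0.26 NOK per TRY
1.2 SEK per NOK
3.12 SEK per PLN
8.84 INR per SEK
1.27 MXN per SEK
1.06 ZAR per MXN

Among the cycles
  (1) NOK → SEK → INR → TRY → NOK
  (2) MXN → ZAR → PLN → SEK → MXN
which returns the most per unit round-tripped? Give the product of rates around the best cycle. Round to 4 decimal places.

(1) 1.2 × 8.84 × 0.358 × 0.26 = 0.98739
(2) 1.06 × 0.203 × 3.12 × 1.27 = 0.85263
Highest is cycle (1) at 0.9874 (≤1, no arbitrage).

0.9874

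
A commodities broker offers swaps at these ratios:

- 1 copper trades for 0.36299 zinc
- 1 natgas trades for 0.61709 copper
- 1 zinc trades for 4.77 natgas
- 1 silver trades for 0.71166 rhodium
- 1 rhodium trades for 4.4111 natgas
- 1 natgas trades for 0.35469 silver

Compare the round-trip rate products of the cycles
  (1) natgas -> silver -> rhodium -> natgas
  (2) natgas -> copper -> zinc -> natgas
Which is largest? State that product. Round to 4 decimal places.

(1) 0.35469 × 0.71166 × 4.4111 = 1.11344
(2) 0.61709 × 0.36299 × 4.77 = 1.06847
Highest is cycle (1) at 1.1134 (>1, arbitrage).

1.1134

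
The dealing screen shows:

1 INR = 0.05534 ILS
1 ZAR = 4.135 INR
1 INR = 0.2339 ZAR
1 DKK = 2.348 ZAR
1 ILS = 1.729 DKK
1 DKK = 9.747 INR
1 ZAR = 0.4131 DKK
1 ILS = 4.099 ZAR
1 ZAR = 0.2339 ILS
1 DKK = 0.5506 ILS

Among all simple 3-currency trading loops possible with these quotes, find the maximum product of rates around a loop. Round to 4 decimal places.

ZAR→ILS→DKK→ZAR: 0.2339 × 1.729 × 2.348 = 0.94956
INR→ZAR→DKK→INR: 0.2339 × 0.4131 × 9.747 = 0.94180
INR→ILS→ZAR→INR: 0.05534 × 4.099 × 4.135 = 0.93798
INR→ILS→DKK→INR: 0.05534 × 1.729 × 9.747 = 0.93262
ZAR→DKK→ILS→ZAR: 0.4131 × 0.5506 × 4.099 = 0.93233
Maximum is ZAR→ILS→DKK→ZAR at 0.9496; no arbitrage — every cycle loses value.

0.9496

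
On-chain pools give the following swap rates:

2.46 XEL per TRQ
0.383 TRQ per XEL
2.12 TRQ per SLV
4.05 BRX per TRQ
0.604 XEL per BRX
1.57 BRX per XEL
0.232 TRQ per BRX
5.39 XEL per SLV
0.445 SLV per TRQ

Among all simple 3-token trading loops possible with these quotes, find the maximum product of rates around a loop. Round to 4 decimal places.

TRQ→BRX→XEL→TRQ: 4.05 × 0.604 × 0.383 = 0.93689
TRQ→SLV→XEL→TRQ: 0.445 × 5.39 × 0.383 = 0.91864
TRQ→XEL→BRX→TRQ: 2.46 × 1.57 × 0.232 = 0.89603
Maximum is TRQ→BRX→XEL→TRQ at 0.9369; no arbitrage — every cycle loses value.

0.9369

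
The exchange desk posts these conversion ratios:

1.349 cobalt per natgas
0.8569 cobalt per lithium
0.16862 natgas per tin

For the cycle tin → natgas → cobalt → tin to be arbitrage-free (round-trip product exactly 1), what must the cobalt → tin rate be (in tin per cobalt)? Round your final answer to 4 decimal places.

Known legs of the cycle: 0.16862 × 1.349 = 0.22746838
For no arbitrage the full-cycle product must be 1, so the missing rate is 1 / 0.22746838 ≈ 4.396215.

4.3962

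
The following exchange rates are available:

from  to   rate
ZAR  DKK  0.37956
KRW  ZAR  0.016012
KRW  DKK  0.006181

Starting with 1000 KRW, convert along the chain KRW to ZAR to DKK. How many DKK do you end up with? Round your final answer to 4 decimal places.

1000 KRW × 0.016012 = 16.012 ZAR
16.012 ZAR × 0.37956 = 6.07751472 DKK

6.0775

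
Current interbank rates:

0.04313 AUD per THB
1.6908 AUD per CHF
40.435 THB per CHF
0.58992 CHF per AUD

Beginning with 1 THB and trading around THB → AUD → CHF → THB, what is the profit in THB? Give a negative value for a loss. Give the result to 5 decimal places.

1 THB × 0.04313 = 0.04313 AUD
0.04313 AUD × 0.58992 = 0.0254432496 CHF
0.0254432496 CHF × 40.435 = 1.028797797576 THB
Net change: 1.028797797576 − 1 = 0.028797797576 THB

0.02880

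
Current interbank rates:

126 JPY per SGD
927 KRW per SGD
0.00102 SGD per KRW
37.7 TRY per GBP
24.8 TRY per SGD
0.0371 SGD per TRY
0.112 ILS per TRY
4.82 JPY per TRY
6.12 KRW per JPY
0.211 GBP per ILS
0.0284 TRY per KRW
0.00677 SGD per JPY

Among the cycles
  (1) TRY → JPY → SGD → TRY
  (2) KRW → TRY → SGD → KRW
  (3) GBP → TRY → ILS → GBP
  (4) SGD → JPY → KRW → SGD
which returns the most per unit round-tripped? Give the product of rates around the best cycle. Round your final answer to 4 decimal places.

(1) 4.82 × 0.00677 × 24.8 = 0.80926
(2) 0.0284 × 0.0371 × 927 = 0.97672
(3) 37.7 × 0.112 × 0.211 = 0.89093
(4) 126 × 6.12 × 0.00102 = 0.78654
Highest is cycle (2) at 0.9767 (≤1, no arbitrage).

0.9767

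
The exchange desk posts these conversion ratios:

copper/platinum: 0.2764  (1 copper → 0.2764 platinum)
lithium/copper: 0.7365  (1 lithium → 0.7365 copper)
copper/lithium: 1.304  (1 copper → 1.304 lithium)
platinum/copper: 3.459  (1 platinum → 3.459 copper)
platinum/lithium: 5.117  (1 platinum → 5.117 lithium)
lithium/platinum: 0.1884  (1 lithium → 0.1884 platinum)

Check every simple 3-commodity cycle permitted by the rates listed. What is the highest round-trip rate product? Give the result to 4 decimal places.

platinum→lithium→copper→platinum: 5.117 × 0.7365 × 0.2764 = 1.04166
platinum→copper→lithium→platinum: 3.459 × 1.304 × 0.1884 = 0.84978
Maximum is platinum→lithium→copper→platinum at 1.0417; arbitrage exists.

1.0417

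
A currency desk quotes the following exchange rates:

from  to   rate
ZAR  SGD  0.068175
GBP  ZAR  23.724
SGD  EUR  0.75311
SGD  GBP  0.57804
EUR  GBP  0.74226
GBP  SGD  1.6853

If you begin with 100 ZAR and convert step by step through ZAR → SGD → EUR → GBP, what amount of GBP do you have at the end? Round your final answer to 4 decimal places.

3.8110

100 ZAR × 0.068175 = 6.8175 SGD
6.8175 SGD × 0.75311 = 5.134327425 EUR
5.134327425 EUR × 0.74226 = 3.8110058744805 GBP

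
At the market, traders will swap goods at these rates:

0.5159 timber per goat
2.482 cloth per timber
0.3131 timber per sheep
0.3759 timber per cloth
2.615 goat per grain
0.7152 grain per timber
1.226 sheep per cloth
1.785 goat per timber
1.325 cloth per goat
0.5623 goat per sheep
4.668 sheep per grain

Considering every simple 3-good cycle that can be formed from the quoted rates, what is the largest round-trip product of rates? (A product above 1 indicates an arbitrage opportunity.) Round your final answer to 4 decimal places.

1.0453

timber→grain→sheep→timber: 0.7152 × 4.668 × 0.3131 = 1.04530
timber→grain→goat→timber: 0.7152 × 2.615 × 0.5159 = 0.96486
cloth→sheep→timber→cloth: 1.226 × 0.3131 × 2.482 = 0.95274
cloth→sheep→goat→cloth: 1.226 × 0.5623 × 1.325 = 0.91343
cloth→timber→goat→cloth: 0.3759 × 1.785 × 1.325 = 0.88905
Maximum is timber→grain→sheep→timber at 1.0453; arbitrage exists.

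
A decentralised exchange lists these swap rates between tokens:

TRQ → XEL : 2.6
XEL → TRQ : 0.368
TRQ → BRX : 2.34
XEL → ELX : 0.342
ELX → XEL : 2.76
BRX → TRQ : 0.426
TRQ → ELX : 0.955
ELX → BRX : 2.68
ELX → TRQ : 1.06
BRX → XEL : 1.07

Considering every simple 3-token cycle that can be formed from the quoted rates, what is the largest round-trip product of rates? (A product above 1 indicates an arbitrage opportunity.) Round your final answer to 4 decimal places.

1.0903

ELX→BRX→TRQ→ELX: 2.68 × 0.426 × 0.955 = 1.09030
ELX→BRX→XEL→ELX: 2.68 × 1.07 × 0.342 = 0.98072
ELX→XEL→TRQ→ELX: 2.76 × 0.368 × 0.955 = 0.96997
ELX→TRQ→XEL→ELX: 1.06 × 2.6 × 0.342 = 0.94255
TRQ→BRX→XEL→TRQ: 2.34 × 1.07 × 0.368 = 0.92140
Maximum is ELX→BRX→TRQ→ELX at 1.0903; arbitrage exists.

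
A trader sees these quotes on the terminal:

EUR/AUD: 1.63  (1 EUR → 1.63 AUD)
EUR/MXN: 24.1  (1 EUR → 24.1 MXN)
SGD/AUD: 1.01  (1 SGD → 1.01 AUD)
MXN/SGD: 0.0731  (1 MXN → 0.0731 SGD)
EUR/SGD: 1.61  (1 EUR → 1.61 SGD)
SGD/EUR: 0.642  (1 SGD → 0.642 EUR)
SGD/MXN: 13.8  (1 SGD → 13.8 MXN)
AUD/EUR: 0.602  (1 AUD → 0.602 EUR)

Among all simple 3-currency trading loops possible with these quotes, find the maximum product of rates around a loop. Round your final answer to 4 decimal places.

1.1310

MXN→SGD→EUR→MXN: 0.0731 × 0.642 × 24.1 = 1.13102
SGD→AUD→EUR→SGD: 1.01 × 0.602 × 1.61 = 0.97891
Maximum is MXN→SGD→EUR→MXN at 1.1310; arbitrage exists.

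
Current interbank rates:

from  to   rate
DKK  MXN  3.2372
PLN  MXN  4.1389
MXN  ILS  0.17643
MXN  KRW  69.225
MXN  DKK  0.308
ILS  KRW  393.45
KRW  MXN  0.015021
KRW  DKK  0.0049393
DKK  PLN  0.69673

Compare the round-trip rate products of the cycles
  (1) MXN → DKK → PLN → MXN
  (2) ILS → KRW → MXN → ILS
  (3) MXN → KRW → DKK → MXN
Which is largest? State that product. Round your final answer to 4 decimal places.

1.1069

(1) 0.308 × 0.69673 × 4.1389 = 0.88818
(2) 393.45 × 0.015021 × 0.17643 = 1.04270
(3) 69.225 × 0.0049393 × 3.2372 = 1.10687
Highest is cycle (3) at 1.1069 (>1, arbitrage).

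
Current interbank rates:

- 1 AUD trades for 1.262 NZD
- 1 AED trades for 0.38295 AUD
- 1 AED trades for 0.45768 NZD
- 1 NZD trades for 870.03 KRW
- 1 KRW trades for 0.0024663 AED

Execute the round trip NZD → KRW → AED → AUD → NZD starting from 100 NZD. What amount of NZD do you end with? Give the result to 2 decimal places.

103.70

100 NZD × 870.03 = 87003 KRW
87003 KRW × 0.0024663 = 214.5754989 AED
214.5754989 AED × 0.38295 = 82.171687303755 AUD
82.171687303755 AUD × 1.262 = 103.70066937733881 NZD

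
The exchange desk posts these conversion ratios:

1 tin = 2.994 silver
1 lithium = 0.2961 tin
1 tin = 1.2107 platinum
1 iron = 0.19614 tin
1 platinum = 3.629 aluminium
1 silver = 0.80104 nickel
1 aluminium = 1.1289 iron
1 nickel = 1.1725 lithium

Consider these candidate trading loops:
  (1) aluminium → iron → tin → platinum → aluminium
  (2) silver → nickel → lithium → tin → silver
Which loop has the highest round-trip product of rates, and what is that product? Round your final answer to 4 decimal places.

0.9728

(1) 1.1289 × 0.19614 × 1.2107 × 3.629 = 0.97285
(2) 0.80104 × 1.1725 × 0.2961 × 2.994 = 0.83264
Highest is cycle (1) at 0.9728 (≤1, no arbitrage).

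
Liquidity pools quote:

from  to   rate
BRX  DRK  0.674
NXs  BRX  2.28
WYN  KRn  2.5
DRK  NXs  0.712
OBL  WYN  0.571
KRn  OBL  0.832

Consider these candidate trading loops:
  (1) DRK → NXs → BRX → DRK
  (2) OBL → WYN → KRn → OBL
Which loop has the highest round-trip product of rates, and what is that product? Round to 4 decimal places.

(1) 0.712 × 2.28 × 0.674 = 1.09414
(2) 0.571 × 2.5 × 0.832 = 1.18768
Highest is cycle (2) at 1.1877 (>1, arbitrage).

1.1877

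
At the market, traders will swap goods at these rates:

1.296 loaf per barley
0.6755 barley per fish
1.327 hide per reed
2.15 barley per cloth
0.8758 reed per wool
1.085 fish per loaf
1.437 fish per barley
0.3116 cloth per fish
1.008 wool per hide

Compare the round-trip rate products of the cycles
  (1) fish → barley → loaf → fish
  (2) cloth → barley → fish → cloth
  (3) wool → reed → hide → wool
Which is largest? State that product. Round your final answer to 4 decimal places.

(1) 0.6755 × 1.296 × 1.085 = 0.94986
(2) 2.15 × 1.437 × 0.3116 = 0.96270
(3) 0.8758 × 1.327 × 1.008 = 1.17148
Highest is cycle (3) at 1.1715 (>1, arbitrage).

1.1715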